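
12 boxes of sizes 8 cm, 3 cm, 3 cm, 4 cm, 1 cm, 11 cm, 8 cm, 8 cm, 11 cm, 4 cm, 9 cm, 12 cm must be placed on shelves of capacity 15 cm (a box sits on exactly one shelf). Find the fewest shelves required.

Total = 12 + 11 + 11 + 9 + 8 + 8 + 8 + 4 + 4 + 3 + 3 + 1 = 82 cm.
Lower bound: ⌈82/15⌉ = 6 shelves.
Also, 7 boxes each exceed 15/2 cm, and no two of those can share a shelf, so at least 7 shelves are needed.
A packing using 7 shelves:
  shelf 1: 12 + 3 = 15
  shelf 2: 11 + 4 = 15
  shelf 3: 11 + 4 = 15
  shelf 4: 9 + 3 + 1 = 13
  shelf 5: 8 = 8
  shelf 6: 8 = 8
  shelf 7: 8 = 8
This matches the lower bound, so 7 is optimal.

7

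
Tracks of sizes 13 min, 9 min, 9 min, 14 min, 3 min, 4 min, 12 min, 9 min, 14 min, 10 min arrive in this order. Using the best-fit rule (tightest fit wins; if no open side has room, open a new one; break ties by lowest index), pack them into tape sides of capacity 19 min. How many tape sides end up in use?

6

  13 → side 1 (new)  [load 13/19]
  9 → side 2 (new)  [load 9/19]
  9 → side 2  [load 18/19]
  14 → side 3 (new)  [load 14/19]
  3 → side 3  [load 17/19]
  4 → side 1  [load 17/19]
  12 → side 4 (new)  [load 12/19]
  9 → side 5 (new)  [load 9/19]
  14 → side 6 (new)  [load 14/19]
  10 → side 5  [load 19/19]
6 tape sides opened.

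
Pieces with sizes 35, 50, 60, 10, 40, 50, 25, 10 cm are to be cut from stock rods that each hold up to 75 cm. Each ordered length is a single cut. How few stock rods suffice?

Total = 60 + 50 + 50 + 40 + 35 + 25 + 10 + 10 = 280 cm.
Lower bound: ⌈280/75⌉ = 4 stock rods.
A packing using 4 stock rods:
  stock rod 1: 60 + 10 = 70
  stock rod 2: 50 + 25 = 75
  stock rod 3: 50 + 10 = 60
  stock rod 4: 40 + 35 = 75
This matches the lower bound, so 4 is optimal.

4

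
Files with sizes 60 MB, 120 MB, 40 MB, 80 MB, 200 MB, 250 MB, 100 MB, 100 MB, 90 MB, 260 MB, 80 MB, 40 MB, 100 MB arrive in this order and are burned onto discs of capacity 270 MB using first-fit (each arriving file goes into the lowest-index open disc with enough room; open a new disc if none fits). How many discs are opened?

7

  60 → disc 1 (new)  [load 60/270]
  120 → disc 1  [load 180/270]
  40 → disc 1  [load 220/270]
  80 → disc 2 (new)  [load 80/270]
  200 → disc 3 (new)  [load 200/270]
  250 → disc 4 (new)  [load 250/270]
  100 → disc 2  [load 180/270]
  100 → disc 5 (new)  [load 100/270]
  90 → disc 2  [load 270/270]
  260 → disc 6 (new)  [load 260/270]
  80 → disc 5  [load 180/270]
  40 → disc 1  [load 260/270]
  100 → disc 7 (new)  [load 100/270]
7 discs opened.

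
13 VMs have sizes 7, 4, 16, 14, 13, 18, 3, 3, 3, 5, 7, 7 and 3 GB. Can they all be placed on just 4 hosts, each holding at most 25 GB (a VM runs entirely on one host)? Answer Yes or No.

Total = 103 GB; ⌈103/25⌉ = 5.
At least 5 hosts are required, but only 4 are allowed.

No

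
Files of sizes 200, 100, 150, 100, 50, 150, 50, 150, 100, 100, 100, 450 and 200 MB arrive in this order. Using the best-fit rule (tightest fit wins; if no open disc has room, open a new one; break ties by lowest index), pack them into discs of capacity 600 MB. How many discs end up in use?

4

  200 → disc 1 (new)  [load 200/600]
  100 → disc 1  [load 300/600]
  150 → disc 1  [load 450/600]
  100 → disc 1  [load 550/600]
  50 → disc 1  [load 600/600]
  150 → disc 2 (new)  [load 150/600]
  50 → disc 2  [load 200/600]
  150 → disc 2  [load 350/600]
  100 → disc 2  [load 450/600]
  100 → disc 2  [load 550/600]
  100 → disc 3 (new)  [load 100/600]
  450 → disc 3  [load 550/600]
  200 → disc 4 (new)  [load 200/600]
4 discs opened.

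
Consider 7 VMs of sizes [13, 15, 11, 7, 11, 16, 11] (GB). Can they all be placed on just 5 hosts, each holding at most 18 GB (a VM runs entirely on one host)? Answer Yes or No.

Total = 84 GB; ⌈84/18⌉ = 5.
6 VMs each exceed half the capacity and cannot share a host, forcing at least 6 hosts.
At least 6 hosts are required, but only 5 are allowed.

No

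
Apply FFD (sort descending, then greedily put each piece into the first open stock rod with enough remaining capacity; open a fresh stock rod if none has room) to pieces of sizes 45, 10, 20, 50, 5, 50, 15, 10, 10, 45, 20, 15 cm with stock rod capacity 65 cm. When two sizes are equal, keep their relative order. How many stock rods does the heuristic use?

Sorted descending: 50, 50, 45, 45, 20, 20, 15, 15, 10, 10, 10, 5.
  50 → stock rod 1 (new)  [load 50/65]
  50 → stock rod 2 (new)  [load 50/65]
  45 → stock rod 3 (new)  [load 45/65]
  45 → stock rod 4 (new)  [load 45/65]
  20 → stock rod 3  [load 65/65]
  20 → stock rod 4  [load 65/65]
  15 → stock rod 1  [load 65/65]
  15 → stock rod 2  [load 65/65]
  10 → stock rod 5 (new)  [load 10/65]
  10 → stock rod 5  [load 20/65]
  10 → stock rod 5  [load 30/65]
  5 → stock rod 5  [load 35/65]
5 stock rods opened.

5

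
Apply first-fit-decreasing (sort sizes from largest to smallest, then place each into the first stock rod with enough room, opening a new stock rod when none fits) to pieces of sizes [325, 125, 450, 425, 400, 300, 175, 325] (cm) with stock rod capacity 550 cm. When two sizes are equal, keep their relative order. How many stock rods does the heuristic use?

6

Sorted descending: 450, 425, 400, 325, 325, 300, 175, 125.
  450 → stock rod 1 (new)  [load 450/550]
  425 → stock rod 2 (new)  [load 425/550]
  400 → stock rod 3 (new)  [load 400/550]
  325 → stock rod 4 (new)  [load 325/550]
  325 → stock rod 5 (new)  [load 325/550]
  300 → stock rod 6 (new)  [load 300/550]
  175 → stock rod 4  [load 500/550]
  125 → stock rod 2  [load 550/550]
6 stock rods opened.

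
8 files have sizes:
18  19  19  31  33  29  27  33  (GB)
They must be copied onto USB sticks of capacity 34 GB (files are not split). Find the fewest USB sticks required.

Total = 33 + 33 + 31 + 29 + 27 + 19 + 19 + 18 = 209 GB.
Lower bound: ⌈209/34⌉ = 7 USB sticks.
Also, 8 files each exceed 17 GB, and no two of those can share a USB stick, so at least 8 USB sticks are needed.
A packing using 8 USB sticks:
  USB stick 1: 33 = 33
  USB stick 2: 33 = 33
  USB stick 3: 31 = 31
  USB stick 4: 29 = 29
  USB stick 5: 27 = 27
  USB stick 6: 19 = 19
  USB stick 7: 19 = 19
  USB stick 8: 18 = 18
This matches the lower bound, so 8 is optimal.

8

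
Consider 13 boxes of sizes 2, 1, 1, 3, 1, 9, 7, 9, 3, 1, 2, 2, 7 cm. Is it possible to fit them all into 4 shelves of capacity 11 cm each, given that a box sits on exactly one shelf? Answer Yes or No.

No

Total = 48 cm; ⌈48/11⌉ = 5.
At least 5 shelves are required, but only 4 are allowed.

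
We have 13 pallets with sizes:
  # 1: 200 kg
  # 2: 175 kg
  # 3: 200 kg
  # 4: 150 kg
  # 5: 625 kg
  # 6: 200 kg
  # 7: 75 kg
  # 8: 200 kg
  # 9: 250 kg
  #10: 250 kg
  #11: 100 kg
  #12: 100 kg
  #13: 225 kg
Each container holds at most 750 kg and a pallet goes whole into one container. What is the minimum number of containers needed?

Total = 625 + 250 + 250 + 225 + 200 + 200 + 200 + 200 + 175 + 150 + 100 + 100 + 75 = 2750 kg.
Lower bound: ⌈2750/750⌉ = 4 containers.
A packing using 4 containers:
  container 1: 625 + 100 = 725
  container 2: 250 + 250 + 225 = 725
  container 3: 200 + 200 + 200 + 150 = 750
  container 4: 200 + 175 + 100 + 75 = 550
This matches the lower bound, so 4 is optimal.

4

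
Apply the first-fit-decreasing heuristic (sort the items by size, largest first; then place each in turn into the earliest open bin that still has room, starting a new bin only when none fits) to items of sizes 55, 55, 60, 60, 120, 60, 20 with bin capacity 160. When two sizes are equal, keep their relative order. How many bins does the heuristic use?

Sorted descending: 120, 60, 60, 60, 55, 55, 20.
  120 → bin 1 (new)  [load 120/160]
  60 → bin 2 (new)  [load 60/160]
  60 → bin 2  [load 120/160]
  60 → bin 3 (new)  [load 60/160]
  55 → bin 3  [load 115/160]
  55 → bin 4 (new)  [load 55/160]
  20 → bin 1  [load 140/160]
4 bins opened.

4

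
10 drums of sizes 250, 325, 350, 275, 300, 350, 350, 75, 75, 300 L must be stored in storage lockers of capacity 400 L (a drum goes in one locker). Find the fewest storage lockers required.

8

Total = 350 + 350 + 350 + 325 + 300 + 300 + 275 + 250 + 75 + 75 = 2650 L.
Lower bound: ⌈2650/400⌉ = 7 storage lockers.
Also, 8 drums each exceed 200 L, and no two of those can share a locker, so at least 8 storage lockers are needed.
A packing using 8 storage lockers:
  locker 1: 350 = 350
  locker 2: 350 = 350
  locker 3: 350 = 350
  locker 4: 325 + 75 = 400
  locker 5: 300 + 75 = 375
  locker 6: 300 = 300
  locker 7: 275 = 275
  locker 8: 250 = 250
This matches the lower bound, so 8 is optimal.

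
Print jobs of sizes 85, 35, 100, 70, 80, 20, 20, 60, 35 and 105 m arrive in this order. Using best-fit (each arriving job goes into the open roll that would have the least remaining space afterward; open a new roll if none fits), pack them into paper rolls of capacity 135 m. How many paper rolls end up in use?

  85 → roll 1 (new)  [load 85/135]
  35 → roll 1  [load 120/135]
  100 → roll 2 (new)  [load 100/135]
  70 → roll 3 (new)  [load 70/135]
  80 → roll 4 (new)  [load 80/135]
  20 → roll 2  [load 120/135]
  20 → roll 4  [load 100/135]
  60 → roll 3  [load 130/135]
  35 → roll 4  [load 135/135]
  105 → roll 5 (new)  [load 105/135]
5 paper rolls opened.

5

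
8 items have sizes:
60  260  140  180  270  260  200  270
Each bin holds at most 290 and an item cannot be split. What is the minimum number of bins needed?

7

Total = 270 + 270 + 260 + 260 + 200 + 180 + 140 + 60 = 1640.
Lower bound: ⌈1640/290⌉ = 6 bins.
A packing using 7 bins:
  bin 1: 270 = 270
  bin 2: 270 = 270
  bin 3: 260 = 260
  bin 4: 260 = 260
  bin 5: 200 + 60 = 260
  bin 6: 180 = 180
  bin 7: 140 = 140
No arrangement into 6 bins stays within capacity, so 7 is optimal.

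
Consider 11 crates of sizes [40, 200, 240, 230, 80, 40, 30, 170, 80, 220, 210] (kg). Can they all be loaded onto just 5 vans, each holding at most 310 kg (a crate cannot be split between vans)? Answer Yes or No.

Total = 1540 kg; ⌈1540/310⌉ = 5.
6 crates each exceed half the capacity and cannot share a van, forcing at least 6 vans.
At least 6 vans are required, but only 5 are allowed.

No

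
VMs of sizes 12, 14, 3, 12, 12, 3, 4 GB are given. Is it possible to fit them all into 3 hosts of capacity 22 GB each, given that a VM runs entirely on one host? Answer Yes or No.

Total = 60 GB; ⌈60/22⌉ = 3.
4 VMs each exceed half the capacity and cannot share a host, forcing at least 4 hosts.
At least 4 hosts are required, but only 3 are allowed.

No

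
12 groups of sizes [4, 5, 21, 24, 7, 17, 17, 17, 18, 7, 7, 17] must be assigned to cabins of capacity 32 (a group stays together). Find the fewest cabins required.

7

Total = 24 + 21 + 18 + 17 + 17 + 17 + 17 + 7 + 7 + 7 + 5 + 4 = 161.
Lower bound: ⌈161/32⌉ = 6 cabins.
Also, 7 groups each exceed 16, and no two of those can share a cabin, so at least 7 cabins are needed.
A packing using 7 cabins:
  cabin 1: 24 + 7 = 31
  cabin 2: 21 + 7 + 4 = 32
  cabin 3: 18 + 7 + 5 = 30
  cabin 4: 17 = 17
  cabin 5: 17 = 17
  cabin 6: 17 = 17
  cabin 7: 17 = 17
This matches the lower bound, so 7 is optimal.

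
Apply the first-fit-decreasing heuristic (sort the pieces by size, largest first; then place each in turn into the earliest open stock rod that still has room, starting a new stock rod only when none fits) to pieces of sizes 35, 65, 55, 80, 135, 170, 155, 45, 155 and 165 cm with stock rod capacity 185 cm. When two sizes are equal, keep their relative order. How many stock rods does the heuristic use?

Sorted descending: 170, 165, 155, 155, 135, 80, 65, 55, 45, 35.
  170 → stock rod 1 (new)  [load 170/185]
  165 → stock rod 2 (new)  [load 165/185]
  155 → stock rod 3 (new)  [load 155/185]
  155 → stock rod 4 (new)  [load 155/185]
  135 → stock rod 5 (new)  [load 135/185]
  80 → stock rod 6 (new)  [load 80/185]
  65 → stock rod 6  [load 145/185]
  55 → stock rod 7 (new)  [load 55/185]
  45 → stock rod 5  [load 180/185]
  35 → stock rod 6  [load 180/185]
7 stock rods opened.

7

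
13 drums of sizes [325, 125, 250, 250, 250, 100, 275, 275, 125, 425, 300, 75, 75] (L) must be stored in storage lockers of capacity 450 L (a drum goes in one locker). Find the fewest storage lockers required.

8

Total = 425 + 325 + 300 + 275 + 275 + 250 + 250 + 250 + 125 + 125 + 100 + 75 + 75 = 2850 L.
Lower bound: ⌈2850/450⌉ = 7 storage lockers.
Also, 8 drums each exceed 225 L, and no two of those can share a locker, so at least 8 storage lockers are needed.
A packing using 8 storage lockers:
  locker 1: 425 = 425
  locker 2: 325 + 125 = 450
  locker 3: 300 + 125 = 425
  locker 4: 275 + 100 + 75 = 450
  locker 5: 275 + 75 = 350
  locker 6: 250 = 250
  locker 7: 250 = 250
  locker 8: 250 = 250
This matches the lower bound, so 8 is optimal.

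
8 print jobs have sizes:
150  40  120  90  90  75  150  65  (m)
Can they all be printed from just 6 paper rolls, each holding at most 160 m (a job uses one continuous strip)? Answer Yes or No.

Yes

A valid assignment using 6 paper rolls:
  roll 1: 150 = 150
  roll 2: 150 = 150
  roll 3: 120 + 40 = 160
  roll 4: 90 + 65 = 155
  roll 5: 90 = 90
  roll 6: 75 = 75
Every load is within 160 m, so 6 paper rolls suffice.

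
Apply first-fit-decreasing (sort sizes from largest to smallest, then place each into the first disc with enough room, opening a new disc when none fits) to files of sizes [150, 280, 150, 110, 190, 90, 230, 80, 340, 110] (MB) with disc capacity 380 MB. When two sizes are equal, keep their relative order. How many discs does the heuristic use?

5

Sorted descending: 340, 280, 230, 190, 150, 150, 110, 110, 90, 80.
  340 → disc 1 (new)  [load 340/380]
  280 → disc 2 (new)  [load 280/380]
  230 → disc 3 (new)  [load 230/380]
  190 → disc 4 (new)  [load 190/380]
  150 → disc 3  [load 380/380]
  150 → disc 4  [load 340/380]
  110 → disc 5 (new)  [load 110/380]
  110 → disc 5  [load 220/380]
  90 → disc 2  [load 370/380]
  80 → disc 5  [load 300/380]
5 discs opened.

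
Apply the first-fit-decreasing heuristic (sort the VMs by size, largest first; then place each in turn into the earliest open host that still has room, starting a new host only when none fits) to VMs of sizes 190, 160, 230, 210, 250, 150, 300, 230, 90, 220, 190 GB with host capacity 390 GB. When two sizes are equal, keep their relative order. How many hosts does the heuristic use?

Sorted descending: 300, 250, 230, 230, 220, 210, 190, 190, 160, 150, 90.
  300 → host 1 (new)  [load 300/390]
  250 → host 2 (new)  [load 250/390]
  230 → host 3 (new)  [load 230/390]
  230 → host 4 (new)  [load 230/390]
  220 → host 5 (new)  [load 220/390]
  210 → host 6 (new)  [load 210/390]
  190 → host 7 (new)  [load 190/390]
  190 → host 7  [load 380/390]
  160 → host 3  [load 390/390]
  150 → host 4  [load 380/390]
  90 → host 1  [load 390/390]
7 hosts opened.

7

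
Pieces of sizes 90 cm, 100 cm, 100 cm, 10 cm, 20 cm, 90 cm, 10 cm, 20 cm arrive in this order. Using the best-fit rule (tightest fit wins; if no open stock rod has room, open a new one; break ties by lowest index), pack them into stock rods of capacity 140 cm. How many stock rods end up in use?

  90 → stock rod 1 (new)  [load 90/140]
  100 → stock rod 2 (new)  [load 100/140]
  100 → stock rod 3 (new)  [load 100/140]
  10 → stock rod 2  [load 110/140]
  20 → stock rod 2  [load 130/140]
  90 → stock rod 4 (new)  [load 90/140]
  10 → stock rod 2  [load 140/140]
  20 → stock rod 3  [load 120/140]
4 stock rods opened.

4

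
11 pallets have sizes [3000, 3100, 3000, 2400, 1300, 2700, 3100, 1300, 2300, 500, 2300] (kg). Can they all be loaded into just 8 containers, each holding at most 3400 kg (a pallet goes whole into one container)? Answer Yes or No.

No

Total = 25000 kg; ⌈25000/3400⌉ = 8.
The bound of 8 does not rule out 8, but exhaustive search shows no assignment into 8 containers of capacity 3400 kg exists — the minimum is 9.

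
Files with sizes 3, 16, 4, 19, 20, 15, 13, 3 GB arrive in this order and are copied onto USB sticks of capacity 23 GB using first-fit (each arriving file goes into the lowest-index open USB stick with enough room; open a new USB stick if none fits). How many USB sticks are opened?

  3 → USB stick 1 (new)  [load 3/23]
  16 → USB stick 1  [load 19/23]
  4 → USB stick 1  [load 23/23]
  19 → USB stick 2 (new)  [load 19/23]
  20 → USB stick 3 (new)  [load 20/23]
  15 → USB stick 4 (new)  [load 15/23]
  13 → USB stick 5 (new)  [load 13/23]
  3 → USB stick 2  [load 22/23]
5 USB sticks opened.

5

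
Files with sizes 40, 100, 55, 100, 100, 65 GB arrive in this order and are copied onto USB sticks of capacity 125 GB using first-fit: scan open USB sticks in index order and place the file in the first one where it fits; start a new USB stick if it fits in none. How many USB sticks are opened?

  40 → USB stick 1 (new)  [load 40/125]
  100 → USB stick 2 (new)  [load 100/125]
  55 → USB stick 1  [load 95/125]
  100 → USB stick 3 (new)  [load 100/125]
  100 → USB stick 4 (new)  [load 100/125]
  65 → USB stick 5 (new)  [load 65/125]
5 USB sticks opened.

5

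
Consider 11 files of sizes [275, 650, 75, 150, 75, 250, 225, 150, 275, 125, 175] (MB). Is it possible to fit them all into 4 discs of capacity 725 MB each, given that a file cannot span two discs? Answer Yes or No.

A valid assignment using 4 discs:
  disc 1: 650 + 75 = 725
  disc 2: 275 + 275 + 175 = 725
  disc 3: 250 + 225 + 150 + 75 = 700
  disc 4: 150 + 125 = 275
Every load is within 725 MB, so 4 discs suffice.

Yes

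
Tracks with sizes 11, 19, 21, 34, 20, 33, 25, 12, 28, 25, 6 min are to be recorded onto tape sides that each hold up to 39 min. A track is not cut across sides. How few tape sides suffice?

Total = 34 + 33 + 28 + 25 + 25 + 21 + 20 + 19 + 12 + 11 + 6 = 234 min.
Lower bound: ⌈234/39⌉ = 6 tape sides.
Also, 7 tracks each exceed 39/2 min, and no two of those can share a side, so at least 7 tape sides are needed.
A packing using 7 tape sides:
  side 1: 34 = 34
  side 2: 33 + 6 = 39
  side 3: 28 + 11 = 39
  side 4: 25 + 12 = 37
  side 5: 25 = 25
  side 6: 21 = 21
  side 7: 20 + 19 = 39
This matches the lower bound, so 7 is optimal.

7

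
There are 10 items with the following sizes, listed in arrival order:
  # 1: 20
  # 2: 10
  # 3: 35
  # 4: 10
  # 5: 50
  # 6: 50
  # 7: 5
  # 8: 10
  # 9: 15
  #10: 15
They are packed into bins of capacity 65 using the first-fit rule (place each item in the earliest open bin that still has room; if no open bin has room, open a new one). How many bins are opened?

  20 → bin 1 (new)  [load 20/65]
  10 → bin 1  [load 30/65]
  35 → bin 1  [load 65/65]
  10 → bin 2 (new)  [load 10/65]
  50 → bin 2  [load 60/65]
  50 → bin 3 (new)  [load 50/65]
  5 → bin 2  [load 65/65]
  10 → bin 3  [load 60/65]
  15 → bin 4 (new)  [load 15/65]
  15 → bin 4  [load 30/65]
4 bins opened.

4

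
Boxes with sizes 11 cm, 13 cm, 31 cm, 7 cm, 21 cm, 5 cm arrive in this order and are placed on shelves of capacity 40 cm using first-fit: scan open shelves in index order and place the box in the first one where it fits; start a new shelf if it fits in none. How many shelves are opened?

  11 → shelf 1 (new)  [load 11/40]
  13 → shelf 1  [load 24/40]
  31 → shelf 2 (new)  [load 31/40]
  7 → shelf 1  [load 31/40]
  21 → shelf 3 (new)  [load 21/40]
  5 → shelf 1  [load 36/40]
3 shelves opened.

3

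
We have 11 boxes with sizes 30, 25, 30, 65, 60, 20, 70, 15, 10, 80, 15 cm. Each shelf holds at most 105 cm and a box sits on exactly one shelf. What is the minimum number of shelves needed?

4

Total = 80 + 70 + 65 + 60 + 30 + 30 + 25 + 20 + 15 + 15 + 10 = 420 cm.
Lower bound: ⌈420/105⌉ = 4 shelves.
A packing using 4 shelves:
  shelf 1: 80 + 25 = 105
  shelf 2: 70 + 20 + 15 = 105
  shelf 3: 65 + 30 + 10 = 105
  shelf 4: 60 + 30 + 15 = 105
This matches the lower bound, so 4 is optimal.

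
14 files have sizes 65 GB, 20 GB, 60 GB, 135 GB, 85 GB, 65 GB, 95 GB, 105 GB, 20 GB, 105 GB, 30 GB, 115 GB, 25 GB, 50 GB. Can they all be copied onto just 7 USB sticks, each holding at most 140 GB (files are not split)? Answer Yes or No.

Total = 975 GB; ⌈975/140⌉ = 7.
The bound of 7 does not rule out 7, but exhaustive search shows no assignment into 7 USB sticks of capacity 140 GB exists — the minimum is 8.

No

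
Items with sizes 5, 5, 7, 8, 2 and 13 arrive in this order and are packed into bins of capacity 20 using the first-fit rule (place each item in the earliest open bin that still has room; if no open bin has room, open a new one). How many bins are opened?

  5 → bin 1 (new)  [load 5/20]
  5 → bin 1  [load 10/20]
  7 → bin 1  [load 17/20]
  8 → bin 2 (new)  [load 8/20]
  2 → bin 1  [load 19/20]
  13 → bin 3 (new)  [load 13/20]
3 bins opened.

3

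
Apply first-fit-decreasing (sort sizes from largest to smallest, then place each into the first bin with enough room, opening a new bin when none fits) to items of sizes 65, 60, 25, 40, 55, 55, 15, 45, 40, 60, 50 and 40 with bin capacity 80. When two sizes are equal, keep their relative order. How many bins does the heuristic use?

Sorted descending: 65, 60, 60, 55, 55, 50, 45, 40, 40, 40, 25, 15.
  65 → bin 1 (new)  [load 65/80]
  60 → bin 2 (new)  [load 60/80]
  60 → bin 3 (new)  [load 60/80]
  55 → bin 4 (new)  [load 55/80]
  55 → bin 5 (new)  [load 55/80]
  50 → bin 6 (new)  [load 50/80]
  45 → bin 7 (new)  [load 45/80]
  40 → bin 8 (new)  [load 40/80]
  40 → bin 8  [load 80/80]
  40 → bin 9 (new)  [load 40/80]
  25 → bin 4  [load 80/80]
  15 → bin 1  [load 80/80]
9 bins opened.

9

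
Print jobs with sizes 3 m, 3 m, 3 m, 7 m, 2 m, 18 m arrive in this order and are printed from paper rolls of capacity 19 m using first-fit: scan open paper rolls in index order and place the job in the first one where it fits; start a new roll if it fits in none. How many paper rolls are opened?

2

  3 → roll 1 (new)  [load 3/19]
  3 → roll 1  [load 6/19]
  3 → roll 1  [load 9/19]
  7 → roll 1  [load 16/19]
  2 → roll 1  [load 18/19]
  18 → roll 2 (new)  [load 18/19]
2 paper rolls opened.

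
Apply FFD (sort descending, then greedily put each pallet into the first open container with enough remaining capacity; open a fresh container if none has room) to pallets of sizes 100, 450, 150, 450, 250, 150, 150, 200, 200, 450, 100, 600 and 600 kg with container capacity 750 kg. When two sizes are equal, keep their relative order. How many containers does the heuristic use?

Sorted descending: 600, 600, 450, 450, 450, 250, 200, 200, 150, 150, 150, 100, 100.
  600 → container 1 (new)  [load 600/750]
  600 → container 2 (new)  [load 600/750]
  450 → container 3 (new)  [load 450/750]
  450 → container 4 (new)  [load 450/750]
  450 → container 5 (new)  [load 450/750]
  250 → container 3  [load 700/750]
  200 → container 4  [load 650/750]
  200 → container 5  [load 650/750]
  150 → container 1  [load 750/750]
  150 → container 2  [load 750/750]
  150 → container 6 (new)  [load 150/750]
  100 → container 4  [load 750/750]
  100 → container 5  [load 750/750]
6 containers opened.

6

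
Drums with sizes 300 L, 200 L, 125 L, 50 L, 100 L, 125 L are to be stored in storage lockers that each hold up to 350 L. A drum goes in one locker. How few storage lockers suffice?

Total = 300 + 200 + 125 + 125 + 100 + 50 = 900 L.
Lower bound: ⌈900/350⌉ = 3 storage lockers.
A packing using 3 storage lockers:
  locker 1: 300 + 50 = 350
  locker 2: 200 + 125 = 325
  locker 3: 125 + 100 = 225
This matches the lower bound, so 3 is optimal.

3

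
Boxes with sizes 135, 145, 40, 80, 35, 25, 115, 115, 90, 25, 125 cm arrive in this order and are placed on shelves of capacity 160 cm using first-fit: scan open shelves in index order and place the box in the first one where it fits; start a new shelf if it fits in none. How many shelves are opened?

7

  135 → shelf 1 (new)  [load 135/160]
  145 → shelf 2 (new)  [load 145/160]
  40 → shelf 3 (new)  [load 40/160]
  80 → shelf 3  [load 120/160]
  35 → shelf 3  [load 155/160]
  25 → shelf 1  [load 160/160]
  115 → shelf 4 (new)  [load 115/160]
  115 → shelf 5 (new)  [load 115/160]
  90 → shelf 6 (new)  [load 90/160]
  25 → shelf 4  [load 140/160]
  125 → shelf 7 (new)  [load 125/160]
7 shelves opened.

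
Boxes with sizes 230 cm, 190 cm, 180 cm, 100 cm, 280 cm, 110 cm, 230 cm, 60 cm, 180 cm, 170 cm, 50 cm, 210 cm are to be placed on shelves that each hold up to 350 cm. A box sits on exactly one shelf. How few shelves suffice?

7

Total = 280 + 230 + 230 + 210 + 190 + 180 + 180 + 170 + 110 + 100 + 60 + 50 = 1990 cm.
Lower bound: ⌈1990/350⌉ = 6 shelves.
Also, 7 boxes each exceed 175 cm, and no two of those can share a shelf, so at least 7 shelves are needed.
A packing using 7 shelves:
  shelf 1: 280 + 60 = 340
  shelf 2: 230 + 110 = 340
  shelf 3: 230 + 100 = 330
  shelf 4: 210 + 50 = 260
  shelf 5: 190 = 190
  shelf 6: 180 + 170 = 350
  shelf 7: 180 = 180
This matches the lower bound, so 7 is optimal.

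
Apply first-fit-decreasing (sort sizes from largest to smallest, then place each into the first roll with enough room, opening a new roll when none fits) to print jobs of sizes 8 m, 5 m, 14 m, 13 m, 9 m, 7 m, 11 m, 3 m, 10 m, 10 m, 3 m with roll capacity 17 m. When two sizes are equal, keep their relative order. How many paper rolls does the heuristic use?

6

Sorted descending: 14, 13, 11, 10, 10, 9, 8, 7, 5, 3, 3.
  14 → roll 1 (new)  [load 14/17]
  13 → roll 2 (new)  [load 13/17]
  11 → roll 3 (new)  [load 11/17]
  10 → roll 4 (new)  [load 10/17]
  10 → roll 5 (new)  [load 10/17]
  9 → roll 6 (new)  [load 9/17]
  8 → roll 6  [load 17/17]
  7 → roll 4  [load 17/17]
  5 → roll 3  [load 16/17]
  3 → roll 1  [load 17/17]
  3 → roll 2  [load 16/17]
6 paper rolls opened.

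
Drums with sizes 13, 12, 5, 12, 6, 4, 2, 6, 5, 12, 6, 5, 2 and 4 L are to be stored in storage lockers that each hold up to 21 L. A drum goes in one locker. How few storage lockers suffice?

5

Total = 13 + 12 + 12 + 12 + 6 + 6 + 6 + 5 + 5 + 5 + 4 + 4 + 2 + 2 = 94 L.
Lower bound: ⌈94/21⌉ = 5 storage lockers.
A packing using 5 storage lockers:
  locker 1: 13 + 6 + 2 = 21
  locker 2: 12 + 6 + 2 = 20
  locker 3: 12 + 6 = 18
  locker 4: 12 + 5 + 4 = 21
  locker 5: 5 + 5 + 4 = 14
This matches the lower bound, so 5 is optimal.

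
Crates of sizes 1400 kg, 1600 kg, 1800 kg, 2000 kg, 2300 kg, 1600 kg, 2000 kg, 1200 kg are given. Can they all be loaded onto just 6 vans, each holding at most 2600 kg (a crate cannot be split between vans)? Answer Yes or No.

No

Total = 13900 kg; ⌈13900/2600⌉ = 6.
7 crates each exceed half the capacity and cannot share a van, forcing at least 7 vans.
At least 7 vans are required, but only 6 are allowed.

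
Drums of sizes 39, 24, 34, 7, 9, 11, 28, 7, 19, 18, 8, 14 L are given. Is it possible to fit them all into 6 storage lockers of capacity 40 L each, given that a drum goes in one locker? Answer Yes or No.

Yes

A valid assignment using 6 storage lockers:
  locker 1: 39 = 39
  locker 2: 34 = 34
  locker 3: 28 + 11 = 39
  locker 4: 24 + 14 = 38
  locker 5: 19 + 18 = 37
  locker 6: 9 + 8 + 7 + 7 = 31
Every load is within 40 L, so 6 storage lockers suffice.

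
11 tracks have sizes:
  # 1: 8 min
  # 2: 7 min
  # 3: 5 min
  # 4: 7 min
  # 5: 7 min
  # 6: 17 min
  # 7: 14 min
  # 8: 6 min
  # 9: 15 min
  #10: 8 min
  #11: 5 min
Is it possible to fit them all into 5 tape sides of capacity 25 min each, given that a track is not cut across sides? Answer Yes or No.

Yes

A valid assignment using 5 tape sides:
  side 1: 17 + 8 = 25
  side 2: 15 + 8 = 23
  side 3: 14 + 7 = 21
  side 4: 7 + 7 + 6 + 5 = 25
  side 5: 5 = 5
Every load is within 25 min, so 5 tape sides suffice.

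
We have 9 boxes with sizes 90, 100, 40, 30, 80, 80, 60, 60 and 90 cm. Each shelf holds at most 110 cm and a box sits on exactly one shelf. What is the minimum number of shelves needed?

7

Total = 100 + 90 + 90 + 80 + 80 + 60 + 60 + 40 + 30 = 630 cm.
Lower bound: ⌈630/110⌉ = 6 shelves.
Also, 7 boxes each exceed 55 cm, and no two of those can share a shelf, so at least 7 shelves are needed.
A packing using 7 shelves:
  shelf 1: 100 = 100
  shelf 2: 90 = 90
  shelf 3: 90 = 90
  shelf 4: 80 + 30 = 110
  shelf 5: 80 = 80
  shelf 6: 60 + 40 = 100
  shelf 7: 60 = 60
This matches the lower bound, so 7 is optimal.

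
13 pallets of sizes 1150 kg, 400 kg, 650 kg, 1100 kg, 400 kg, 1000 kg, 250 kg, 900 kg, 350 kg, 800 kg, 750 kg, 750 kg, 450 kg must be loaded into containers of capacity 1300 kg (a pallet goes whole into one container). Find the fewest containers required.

8

Total = 1150 + 1100 + 1000 + 900 + 800 + 750 + 750 + 650 + 450 + 400 + 400 + 350 + 250 = 8950 kg.
Lower bound: ⌈8950/1300⌉ = 7 containers.
A packing using 8 containers:
  container 1: 1150 = 1150
  container 2: 1100 = 1100
  container 3: 1000 + 250 = 1250
  container 4: 900 + 400 = 1300
  container 5: 800 + 450 = 1250
  container 6: 750 + 400 = 1150
  container 7: 750 + 350 = 1100
  container 8: 650 = 650
No arrangement into 7 containers stays within capacity, so 8 is optimal.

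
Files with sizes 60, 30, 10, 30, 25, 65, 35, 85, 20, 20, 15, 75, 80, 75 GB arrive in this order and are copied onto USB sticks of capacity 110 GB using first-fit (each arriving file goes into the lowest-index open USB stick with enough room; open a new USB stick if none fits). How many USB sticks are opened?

7

  60 → USB stick 1 (new)  [load 60/110]
  30 → USB stick 1  [load 90/110]
  10 → USB stick 1  [load 100/110]
  30 → USB stick 2 (new)  [load 30/110]
  25 → USB stick 2  [load 55/110]
  65 → USB stick 3 (new)  [load 65/110]
  35 → USB stick 2  [load 90/110]
  85 → USB stick 4 (new)  [load 85/110]
  20 → USB stick 2  [load 110/110]
  20 → USB stick 3  [load 85/110]
  15 → USB stick 3  [load 100/110]
  75 → USB stick 5 (new)  [load 75/110]
  80 → USB stick 6 (new)  [load 80/110]
  75 → USB stick 7 (new)  [load 75/110]
7 USB sticks opened.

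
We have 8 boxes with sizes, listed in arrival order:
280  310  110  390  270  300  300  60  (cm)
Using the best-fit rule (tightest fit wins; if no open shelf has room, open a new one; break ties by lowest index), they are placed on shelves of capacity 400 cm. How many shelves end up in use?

6

  280 → shelf 1 (new)  [load 280/400]
  310 → shelf 2 (new)  [load 310/400]
  110 → shelf 1  [load 390/400]
  390 → shelf 3 (new)  [load 390/400]
  270 → shelf 4 (new)  [load 270/400]
  300 → shelf 5 (new)  [load 300/400]
  300 → shelf 6 (new)  [load 300/400]
  60 → shelf 2  [load 370/400]
6 shelves opened.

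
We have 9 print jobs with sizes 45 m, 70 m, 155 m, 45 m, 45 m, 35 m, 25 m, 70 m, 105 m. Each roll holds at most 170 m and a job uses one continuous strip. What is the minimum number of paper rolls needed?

Total = 155 + 105 + 70 + 70 + 45 + 45 + 45 + 35 + 25 = 595 m.
Lower bound: ⌈595/170⌉ = 4 paper rolls.
A packing using 4 paper rolls:
  roll 1: 155 = 155
  roll 2: 105 + 45 = 150
  roll 3: 70 + 70 + 25 = 165
  roll 4: 45 + 45 + 35 = 125
This matches the lower bound, so 4 is optimal.

4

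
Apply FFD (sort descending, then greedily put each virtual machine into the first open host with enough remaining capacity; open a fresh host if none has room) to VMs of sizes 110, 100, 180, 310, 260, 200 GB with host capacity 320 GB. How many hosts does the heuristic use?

Sorted descending: 310, 260, 200, 180, 110, 100.
  310 → host 1 (new)  [load 310/320]
  260 → host 2 (new)  [load 260/320]
  200 → host 3 (new)  [load 200/320]
  180 → host 4 (new)  [load 180/320]
  110 → host 3  [load 310/320]
  100 → host 4  [load 280/320]
4 hosts opened.

4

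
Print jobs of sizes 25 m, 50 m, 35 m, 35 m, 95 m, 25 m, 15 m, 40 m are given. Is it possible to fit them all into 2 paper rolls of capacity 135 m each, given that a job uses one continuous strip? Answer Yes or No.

No

Total = 320 m; ⌈320/135⌉ = 3.
At least 3 paper rolls are required, but only 2 are allowed.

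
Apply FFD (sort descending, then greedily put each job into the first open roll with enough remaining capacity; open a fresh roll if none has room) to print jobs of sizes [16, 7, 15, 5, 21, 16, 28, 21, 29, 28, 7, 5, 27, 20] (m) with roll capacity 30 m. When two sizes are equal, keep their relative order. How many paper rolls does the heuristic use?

10

Sorted descending: 29, 28, 28, 27, 21, 21, 20, 16, 16, 15, 7, 7, 5, 5.
  29 → roll 1 (new)  [load 29/30]
  28 → roll 2 (new)  [load 28/30]
  28 → roll 3 (new)  [load 28/30]
  27 → roll 4 (new)  [load 27/30]
  21 → roll 5 (new)  [load 21/30]
  21 → roll 6 (new)  [load 21/30]
  20 → roll 7 (new)  [load 20/30]
  16 → roll 8 (new)  [load 16/30]
  16 → roll 9 (new)  [load 16/30]
  15 → roll 10 (new)  [load 15/30]
  7 → roll 5  [load 28/30]
  7 → roll 6  [load 28/30]
  5 → roll 7  [load 25/30]
  5 → roll 7  [load 30/30]
10 paper rolls opened.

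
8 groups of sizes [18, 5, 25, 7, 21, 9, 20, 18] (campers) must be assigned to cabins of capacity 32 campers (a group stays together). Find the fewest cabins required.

5

Total = 25 + 21 + 20 + 18 + 18 + 9 + 7 + 5 = 123 campers.
Lower bound: ⌈123/32⌉ = 4 cabins.
Also, 5 groups each exceed 16 campers, and no two of those can share a cabin, so at least 5 cabins are needed.
A packing using 5 cabins:
  cabin 1: 25 + 7 = 32
  cabin 2: 21 + 9 = 30
  cabin 3: 20 + 5 = 25
  cabin 4: 18 = 18
  cabin 5: 18 = 18
This matches the lower bound, so 5 is optimal.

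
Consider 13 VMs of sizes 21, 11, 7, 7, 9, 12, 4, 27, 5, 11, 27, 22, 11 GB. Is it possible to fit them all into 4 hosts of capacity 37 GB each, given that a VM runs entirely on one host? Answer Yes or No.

No

Total = 174 GB; ⌈174/37⌉ = 5.
At least 5 hosts are required, but only 4 are allowed.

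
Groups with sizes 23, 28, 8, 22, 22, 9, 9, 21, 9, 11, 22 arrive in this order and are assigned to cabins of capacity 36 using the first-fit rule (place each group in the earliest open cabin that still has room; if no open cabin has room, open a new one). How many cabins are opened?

6

  23 → cabin 1 (new)  [load 23/36]
  28 → cabin 2 (new)  [load 28/36]
  8 → cabin 1  [load 31/36]
  22 → cabin 3 (new)  [load 22/36]
  22 → cabin 4 (new)  [load 22/36]
  9 → cabin 3  [load 31/36]
  9 → cabin 4  [load 31/36]
  21 → cabin 5 (new)  [load 21/36]
  9 → cabin 5  [load 30/36]
  11 → cabin 6 (new)  [load 11/36]
  22 → cabin 6  [load 33/36]
6 cabins opened.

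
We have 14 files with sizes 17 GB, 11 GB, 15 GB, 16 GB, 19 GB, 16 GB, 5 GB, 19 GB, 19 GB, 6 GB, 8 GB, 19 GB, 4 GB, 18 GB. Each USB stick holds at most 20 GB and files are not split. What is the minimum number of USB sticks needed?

11

Total = 19 + 19 + 19 + 19 + 18 + 17 + 16 + 16 + 15 + 11 + 8 + 6 + 5 + 4 = 192 GB.
Lower bound: ⌈192/20⌉ = 10 USB sticks.
A packing using 11 USB sticks:
  USB stick 1: 19 = 19
  USB stick 2: 19 = 19
  USB stick 3: 19 = 19
  USB stick 4: 19 = 19
  USB stick 5: 18 = 18
  USB stick 6: 17 = 17
  USB stick 7: 16 + 4 = 20
  USB stick 8: 16 = 16
  USB stick 9: 15 + 5 = 20
  USB stick 10: 11 + 8 = 19
  USB stick 11: 6 = 6
No arrangement into 10 USB sticks stays within capacity, so 11 is optimal.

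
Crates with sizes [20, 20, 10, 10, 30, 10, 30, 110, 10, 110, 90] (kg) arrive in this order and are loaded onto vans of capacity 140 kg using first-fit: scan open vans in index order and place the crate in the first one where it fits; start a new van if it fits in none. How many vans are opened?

4

  20 → van 1 (new)  [load 20/140]
  20 → van 1  [load 40/140]
  10 → van 1  [load 50/140]
  10 → van 1  [load 60/140]
  30 → van 1  [load 90/140]
  10 → van 1  [load 100/140]
  30 → van 1  [load 130/140]
  110 → van 2 (new)  [load 110/140]
  10 → van 1  [load 140/140]
  110 → van 3 (new)  [load 110/140]
  90 → van 4 (new)  [load 90/140]
4 vans opened.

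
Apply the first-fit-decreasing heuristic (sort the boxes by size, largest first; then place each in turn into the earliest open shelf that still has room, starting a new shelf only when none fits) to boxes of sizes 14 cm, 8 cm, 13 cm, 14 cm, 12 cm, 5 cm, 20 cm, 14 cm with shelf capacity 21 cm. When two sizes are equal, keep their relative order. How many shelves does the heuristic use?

Sorted descending: 20, 14, 14, 14, 13, 12, 8, 5.
  20 → shelf 1 (new)  [load 20/21]
  14 → shelf 2 (new)  [load 14/21]
  14 → shelf 3 (new)  [load 14/21]
  14 → shelf 4 (new)  [load 14/21]
  13 → shelf 5 (new)  [load 13/21]
  12 → shelf 6 (new)  [load 12/21]
  8 → shelf 5  [load 21/21]
  5 → shelf 2  [load 19/21]
6 shelves opened.

6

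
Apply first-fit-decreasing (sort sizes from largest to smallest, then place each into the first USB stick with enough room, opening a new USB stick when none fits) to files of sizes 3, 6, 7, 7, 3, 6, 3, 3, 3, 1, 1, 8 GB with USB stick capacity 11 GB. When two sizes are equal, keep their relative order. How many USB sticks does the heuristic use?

Sorted descending: 8, 7, 7, 6, 6, 3, 3, 3, 3, 3, 1, 1.
  8 → USB stick 1 (new)  [load 8/11]
  7 → USB stick 2 (new)  [load 7/11]
  7 → USB stick 3 (new)  [load 7/11]
  6 → USB stick 4 (new)  [load 6/11]
  6 → USB stick 5 (new)  [load 6/11]
  3 → USB stick 1  [load 11/11]
  3 → USB stick 2  [load 10/11]
  3 → USB stick 3  [load 10/11]
  3 → USB stick 4  [load 9/11]
  3 → USB stick 5  [load 9/11]
  1 → USB stick 2  [load 11/11]
  1 → USB stick 3  [load 11/11]
5 USB sticks opened.

5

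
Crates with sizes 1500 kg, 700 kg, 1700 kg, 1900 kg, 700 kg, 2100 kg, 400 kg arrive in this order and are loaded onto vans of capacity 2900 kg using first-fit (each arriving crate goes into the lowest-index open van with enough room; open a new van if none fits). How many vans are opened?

4

  1500 → van 1 (new)  [load 1500/2900]
  700 → van 1  [load 2200/2900]
  1700 → van 2 (new)  [load 1700/2900]
  1900 → van 3 (new)  [load 1900/2900]
  700 → van 1  [load 2900/2900]
  2100 → van 4 (new)  [load 2100/2900]
  400 → van 2  [load 2100/2900]
4 vans opened.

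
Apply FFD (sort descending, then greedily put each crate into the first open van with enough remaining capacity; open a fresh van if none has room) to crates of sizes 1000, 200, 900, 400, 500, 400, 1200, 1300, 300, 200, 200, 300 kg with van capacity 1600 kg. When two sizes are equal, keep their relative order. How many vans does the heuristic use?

Sorted descending: 1300, 1200, 1000, 900, 500, 400, 400, 300, 300, 200, 200, 200.
  1300 → van 1 (new)  [load 1300/1600]
  1200 → van 2 (new)  [load 1200/1600]
  1000 → van 3 (new)  [load 1000/1600]
  900 → van 4 (new)  [load 900/1600]
  500 → van 3  [load 1500/1600]
  400 → van 2  [load 1600/1600]
  400 → van 4  [load 1300/1600]
  300 → van 1  [load 1600/1600]
  300 → van 4  [load 1600/1600]
  200 → van 5 (new)  [load 200/1600]
  200 → van 5  [load 400/1600]
  200 → van 5  [load 600/1600]
5 vans opened.

5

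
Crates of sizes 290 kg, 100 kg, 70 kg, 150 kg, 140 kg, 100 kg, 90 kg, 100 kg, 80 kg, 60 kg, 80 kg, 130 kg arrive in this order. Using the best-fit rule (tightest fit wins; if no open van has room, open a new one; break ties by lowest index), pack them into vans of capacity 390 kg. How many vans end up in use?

4

  290 → van 1 (new)  [load 290/390]
  100 → van 1  [load 390/390]
  70 → van 2 (new)  [load 70/390]
  150 → van 2  [load 220/390]
  140 → van 2  [load 360/390]
  100 → van 3 (new)  [load 100/390]
  90 → van 3  [load 190/390]
  100 → van 3  [load 290/390]
  80 → van 3  [load 370/390]
  60 → van 4 (new)  [load 60/390]
  80 → van 4  [load 140/390]
  130 → van 4  [load 270/390]
4 vans opened.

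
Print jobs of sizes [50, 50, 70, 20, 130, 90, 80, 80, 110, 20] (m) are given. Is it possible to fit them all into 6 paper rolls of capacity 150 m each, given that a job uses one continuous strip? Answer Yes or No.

Yes

A valid assignment using 5 paper rolls:
  roll 1: 130 + 20 = 150
  roll 2: 110 + 20 = 130
  roll 3: 90 + 50 = 140
  roll 4: 80 + 70 = 150
  roll 5: 80 + 50 = 130
That uses only 5 ≤ 6, so 6 paper rolls are enough.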